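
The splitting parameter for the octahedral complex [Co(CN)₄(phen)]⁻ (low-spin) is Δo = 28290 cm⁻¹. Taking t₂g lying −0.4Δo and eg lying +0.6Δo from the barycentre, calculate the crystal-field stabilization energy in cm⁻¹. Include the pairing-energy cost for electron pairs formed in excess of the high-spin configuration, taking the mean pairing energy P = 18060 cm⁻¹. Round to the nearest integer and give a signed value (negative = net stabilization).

Ligand charges: 4×(-1) from CN⁻ and 1×(+0) from phen sum to -4; with overall charge -1, Co is +3.
Co sits in group 9; removing 3 electrons leaves Co³⁺ with 9 − 3 = 6 d electrons.
The d⁶ electrons fill as t₂g⁶ eg⁰.
CFSE(orbital) = 6×(-0.4Δo) + 0×(0.6Δo) = -2.4Δo; with Δo = 28290 cm⁻¹ that is -67896 cm⁻¹.
Pairing penalty: 3 pairs vs 1 in the high-spin reference → 2 extra × P = 36120 cm⁻¹.
Overall CFSE = -67896 + 36120 = -31776 cm⁻¹.

-31776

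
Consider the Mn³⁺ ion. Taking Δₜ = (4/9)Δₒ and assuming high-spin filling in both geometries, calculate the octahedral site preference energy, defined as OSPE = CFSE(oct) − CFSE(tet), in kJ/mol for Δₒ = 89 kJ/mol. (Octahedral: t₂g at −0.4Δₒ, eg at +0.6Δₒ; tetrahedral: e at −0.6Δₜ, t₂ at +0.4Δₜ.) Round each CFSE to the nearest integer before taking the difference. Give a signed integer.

Mn sits in group 7; removing 3 electrons leaves Mn³⁺ with 7 − 3 = 4 d electrons.
Octahedral high-spin t₂g³ eg¹: CFSE = -0.6 × 89 = -53 kJ/mol.
Tetrahedral: e² t₂², CFSE = 2(−0.6) + 2(+0.4) = -0.4Δₜ = -0.4 × (4/9) × 89 = -16 kJ/mol.
Subtracting, OSPE = -53 − (-16) = -37 kJ/mol.

-37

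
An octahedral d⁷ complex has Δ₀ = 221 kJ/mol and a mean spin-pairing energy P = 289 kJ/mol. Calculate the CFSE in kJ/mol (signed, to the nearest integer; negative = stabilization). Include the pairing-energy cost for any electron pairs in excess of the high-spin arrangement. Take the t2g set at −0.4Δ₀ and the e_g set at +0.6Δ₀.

Here Δ₀ < P (221 < 289), so the high-spin state is favoured.
Configuration: t2g^5 e_g^2.
Orbital CFSE = -0.8Δ₀ = -0.8 × 221 = -177 kJ/mol.
High-spin has no excess pairs, so no pairing correction applies.

-177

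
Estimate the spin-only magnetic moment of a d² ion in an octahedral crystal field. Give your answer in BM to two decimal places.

For octahedral d² the high- and low-spin configurations coincide.
Configuration: t₂g² eg⁰ → 2 unpaired electrons.
μ(spin-only) = √[2(2+2)] = √8 ≈ 2.83 BM.

2.83 BM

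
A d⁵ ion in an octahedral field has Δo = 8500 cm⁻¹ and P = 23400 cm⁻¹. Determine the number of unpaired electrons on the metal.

Here Δo < P (8500 < 23400), so the high-spin state is favoured.
Configuration: t₂g³ eg².
Unpaired electrons: 5.

5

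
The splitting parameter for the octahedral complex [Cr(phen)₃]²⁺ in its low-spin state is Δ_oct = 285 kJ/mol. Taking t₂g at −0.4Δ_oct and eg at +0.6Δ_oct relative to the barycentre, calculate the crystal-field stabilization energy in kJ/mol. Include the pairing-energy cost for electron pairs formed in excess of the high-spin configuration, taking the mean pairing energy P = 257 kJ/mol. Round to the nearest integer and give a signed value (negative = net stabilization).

phen is neutral, so the +2 overall charge sits on Cr: oxidation state +2.
Cr sits in group 6; removing 2 electrons leaves Cr²⁺ with 6 − 2 = 4 d electrons.
Configuration: t₂g⁴ eg⁰.
Orbital CFSE = 4(-0.4) + 0(0.6) = -1.6Δ_oct = -1.6 × 285 = -456 kJ/mol.
Pairing penalty: 1 pair vs 0 in the high-spin reference → 1 extra × P = 257 kJ/mol.
Overall CFSE = -456 + 257 = -199 kJ/mol.

-199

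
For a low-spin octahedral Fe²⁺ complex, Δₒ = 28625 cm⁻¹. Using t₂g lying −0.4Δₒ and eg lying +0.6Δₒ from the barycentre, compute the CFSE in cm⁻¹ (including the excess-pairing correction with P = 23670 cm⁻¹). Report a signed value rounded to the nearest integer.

-21360

Fe²⁺: group 8, so d-count = 8 − 2 = 6.
Electron filling gives t₂g⁶ eg⁰.
The orbital stabilization is -2.4Δₒ = -2.4 × 28625 = -68700 cm⁻¹.
High-spin d⁶ would be t₂g⁴ eg² with 1 pair; low-spin has 3, so 2 excess pairs cost +2P = +47340 cm⁻¹.
Combining: -68700 + 47340 = -21360 cm⁻¹.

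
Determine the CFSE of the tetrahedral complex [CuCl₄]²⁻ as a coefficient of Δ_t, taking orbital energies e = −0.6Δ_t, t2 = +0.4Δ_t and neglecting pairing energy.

-0.4 Δ_t

Each Cl⁻ contributes -1; 4 × (-1) = -4. With overall charge -2, Cu is in the +2 oxidation state.
Cu sits in group 11; removing 2 electrons leaves Cu²⁺ with 11 − 2 = 9 d electrons.
With tetrahedral geometry the complex is necessarily high-spin.
Configuration: e^4 t2^5.
CFSE = 4(-0.6Δ_t) + 5(0.4Δ_t) = -2.4Δ_t + 2.0Δ_t = -0.4Δ_t.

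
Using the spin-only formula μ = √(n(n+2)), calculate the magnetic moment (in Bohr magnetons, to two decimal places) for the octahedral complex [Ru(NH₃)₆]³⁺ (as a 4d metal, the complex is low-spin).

NH₃ is neutral, so the +3 overall charge sits on Ru: oxidation state +3.
Ru is in group 8, so Ru³⁺ is d⁵ (8 − 3 = 5).
Configuration: t₂g⁵ eg⁰ → 1 unpaired electron.
μ(spin-only) = √[1(1+2)] = √3 ≈ 1.73 Bohr magnetons.

1.73 Bohr magnetons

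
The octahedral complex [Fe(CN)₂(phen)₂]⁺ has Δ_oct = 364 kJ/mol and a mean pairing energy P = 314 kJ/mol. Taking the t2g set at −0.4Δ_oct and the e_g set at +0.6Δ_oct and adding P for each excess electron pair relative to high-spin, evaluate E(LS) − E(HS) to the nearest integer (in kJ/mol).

-100

Ligand charges: 2×(-1) from CN⁻ and 2×(+0) from phen sum to -2; with overall charge +1, Fe is +3.
Fe³⁺: group 8, so d-count = 8 − 3 = 5.
In the high-spin limit (t2g^3 e_g^2) the orbital term is 0.0Δ_oct = 0 kJ/mol, with no excess pairing.
Low-spin: t2g^5 e_g^0, orbital CFSE = -2.0Δ_oct = -728 kJ/mol; plus 2 excess pairs × P = +628 kJ/mol; total -100 kJ/mol.
Thus E(LS) − E(HS) = -100 kJ/mol.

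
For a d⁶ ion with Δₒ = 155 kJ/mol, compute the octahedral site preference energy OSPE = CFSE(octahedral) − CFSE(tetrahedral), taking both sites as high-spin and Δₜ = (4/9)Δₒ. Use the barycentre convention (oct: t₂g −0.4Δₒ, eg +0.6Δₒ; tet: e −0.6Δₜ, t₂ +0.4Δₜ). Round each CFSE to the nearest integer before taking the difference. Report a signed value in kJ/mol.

-21

Octahedral high-spin t2g^4 e_g^2: CFSE = -0.4 × 155 = -62 kJ/mol.
Tetrahedral e^3 t2^3 gives -0.6Δₜ = -0.6 × (4/9) × 155 = -41 kJ/mol.
OSPE = CFSE(oct) − CFSE(tet) = -62 − (-41) = -21 kJ/mol.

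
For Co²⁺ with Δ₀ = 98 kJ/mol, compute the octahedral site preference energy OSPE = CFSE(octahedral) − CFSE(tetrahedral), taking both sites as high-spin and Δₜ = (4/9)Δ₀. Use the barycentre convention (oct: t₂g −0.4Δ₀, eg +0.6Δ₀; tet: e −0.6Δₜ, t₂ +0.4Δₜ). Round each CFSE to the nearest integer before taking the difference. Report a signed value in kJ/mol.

Co²⁺: group 9, so d-count = 9 − 2 = 7.
Octahedral high-spin t2g^5 e_g^2: CFSE = -0.8 × 98 = -78 kJ/mol.
Tetrahedral: e^4 t2^3, CFSE = 4(−0.6) + 3(+0.4) = -1.2Δₜ = -1.2 × (4/9) × 98 = -52 kJ/mol.
OSPE = -78 − (-52) = -26 kJ/mol.

-26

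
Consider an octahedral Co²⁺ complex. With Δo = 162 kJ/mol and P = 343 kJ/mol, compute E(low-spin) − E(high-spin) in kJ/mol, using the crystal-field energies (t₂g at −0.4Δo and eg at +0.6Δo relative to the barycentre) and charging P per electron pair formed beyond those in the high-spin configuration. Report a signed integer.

Co sits in group 9; removing 2 electrons leaves Co²⁺ with 9 − 2 = 7 d electrons.
High-spin d⁷ fills as t₂g⁵ eg² with CFSE 5(−0.4) + 2(+0.6) = -0.8Δo = -130 kJ/mol.
Low-spin t₂g⁶ eg¹ gives -1.8Δo = -292 kJ/mol, but forming 1 extra pair costs 1P = 343 kJ/mol, so E(LS) = -292 + 343 = 51 kJ/mol.
The difference is 51 − (-130) = 181 kJ/mol, so high-spin lies lower.

181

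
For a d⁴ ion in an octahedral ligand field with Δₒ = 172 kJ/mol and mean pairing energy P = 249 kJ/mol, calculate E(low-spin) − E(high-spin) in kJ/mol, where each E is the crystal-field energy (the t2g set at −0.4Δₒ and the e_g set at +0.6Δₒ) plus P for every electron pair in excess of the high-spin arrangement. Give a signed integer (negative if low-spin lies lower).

High-spin: t2g^3 e_g^1, CFSE = -0.6Δₒ = -103 kJ/mol.
For low-spin the configuration is t2g^4 e_g^0: orbital energy -1.6 × 172 = -275 kJ/mol, and 1 additional pair relative to high-spin adds 249 kJ/mol, giving -26 kJ/mol.
E(LS) − E(HS) = -26 − (-103) = 77 kJ/mol.

77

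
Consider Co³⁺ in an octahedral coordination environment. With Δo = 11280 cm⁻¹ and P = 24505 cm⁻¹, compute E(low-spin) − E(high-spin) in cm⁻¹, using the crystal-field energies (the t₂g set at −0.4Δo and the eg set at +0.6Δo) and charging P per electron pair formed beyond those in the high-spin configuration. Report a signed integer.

26450

Group 9 minus oxidation state +3 gives a d⁶ configuration for Co³⁺.
High-spin: t₂g⁴ eg², CFSE = -0.4Δo = -4512 cm⁻¹.
For low-spin the configuration is t₂g⁶ eg⁰: orbital energy -2.4 × 11280 = -27072 cm⁻¹, and 2 additional pairs relative to high-spin add 49010 cm⁻¹, giving 21938 cm⁻¹.
The difference is 21938 − (-4512) = 26450 cm⁻¹, so high-spin lies lower.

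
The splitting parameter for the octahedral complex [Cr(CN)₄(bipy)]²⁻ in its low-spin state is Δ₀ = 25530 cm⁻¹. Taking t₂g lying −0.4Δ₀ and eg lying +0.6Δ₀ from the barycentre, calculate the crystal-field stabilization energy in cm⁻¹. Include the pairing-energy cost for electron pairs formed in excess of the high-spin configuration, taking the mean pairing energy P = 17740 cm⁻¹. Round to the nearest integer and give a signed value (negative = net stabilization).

Ligand charges: 4×(-1) from CN⁻ and 1×(+0) from bipy sum to -4; with overall charge -2, Cr is +2.
Cr is in group 6, so Cr²⁺ is d⁴ (6 − 2 = 4).
The d⁴ electrons fill as t₂g⁴ eg⁰.
The orbital stabilization is -1.6Δ₀ = -1.6 × 25530 = -40848 cm⁻¹.
Relative to high-spin t₂g³ eg¹ (0 paired), the low-spin configuration has 1 additional pair, contributing +1 × 17740 = +17740 cm⁻¹.
Combining: -40848 + 17740 = -23108 cm⁻¹.

-23108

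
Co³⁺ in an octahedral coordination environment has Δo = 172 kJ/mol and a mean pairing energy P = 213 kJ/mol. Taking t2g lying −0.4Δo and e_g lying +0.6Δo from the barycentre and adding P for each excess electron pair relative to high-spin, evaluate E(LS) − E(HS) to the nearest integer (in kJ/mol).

82

Co sits in group 9; removing 3 electrons leaves Co³⁺ with 9 − 3 = 6 d electrons.
In the high-spin limit (t2g^4 e_g^2) the orbital term is -0.4Δo = -69 kJ/mol, with no excess pairing.
Low-spin: t2g^6 e_g^0, orbital CFSE = -2.4Δo = -413 kJ/mol; plus 2 excess pairs × P = +426 kJ/mol; total 13 kJ/mol.
Thus E(LS) − E(HS) = 82 kJ/mol.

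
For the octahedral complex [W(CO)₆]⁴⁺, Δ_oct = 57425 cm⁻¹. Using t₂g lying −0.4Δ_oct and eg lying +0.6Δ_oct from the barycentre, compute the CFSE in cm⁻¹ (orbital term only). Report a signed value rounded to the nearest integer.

CO is neutral, so the +4 overall charge sits on W: oxidation state +4.
W is in group 6, so W⁴⁺ is d² (6 − 4 = 2).
For octahedral d² the high- and low-spin configurations coincide.
Electron filling gives t₂g² eg⁰.
CFSE(orbital) = 2×(-0.4Δ_oct) + 0×(0.6Δ_oct) = -0.8Δ_oct; with Δ_oct = 57425 cm⁻¹ that is -45940 cm⁻¹.

-45940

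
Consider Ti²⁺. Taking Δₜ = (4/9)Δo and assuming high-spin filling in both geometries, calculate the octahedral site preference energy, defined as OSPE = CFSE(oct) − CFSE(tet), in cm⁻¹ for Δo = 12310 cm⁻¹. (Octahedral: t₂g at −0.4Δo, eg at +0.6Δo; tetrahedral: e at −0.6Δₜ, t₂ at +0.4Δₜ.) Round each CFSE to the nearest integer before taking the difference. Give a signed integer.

-3283

Group 4 minus oxidation state +2 gives a d² configuration for Ti²⁺.
Octahedral (high-spin): t2g^2 e_g^0, CFSE = 2(−0.4) + 0(+0.6) = -0.8Δo = -0.8 × 12310 = -9848 cm⁻¹.
Tetrahedral e^2 t2^0 gives -1.2Δₜ = -1.2 × (4/9) × 12310 = -6565 cm⁻¹.
OSPE = CFSE(oct) − CFSE(tet) = -9848 − (-6565) = -3283 cm⁻¹.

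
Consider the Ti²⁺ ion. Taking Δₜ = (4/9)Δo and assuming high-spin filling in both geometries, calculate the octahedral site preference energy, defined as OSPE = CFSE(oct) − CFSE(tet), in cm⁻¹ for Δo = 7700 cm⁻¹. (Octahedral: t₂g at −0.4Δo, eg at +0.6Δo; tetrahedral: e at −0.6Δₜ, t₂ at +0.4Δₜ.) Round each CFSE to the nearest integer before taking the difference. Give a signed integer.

Ti sits in group 4; removing 2 electrons leaves Ti²⁺ with 4 − 2 = 2 d electrons.
Octahedral high-spin t₂g² eg⁰: CFSE = -0.8 × 7700 = -6160 cm⁻¹.
In a tetrahedral site the filling is e² t₂⁰: CFSE(tet) = -1.2Δₜ = -1.2 × (4/9)(7700) = -4107 cm⁻¹.
Subtracting, OSPE = -6160 − (-4107) = -2053 cm⁻¹.

-2053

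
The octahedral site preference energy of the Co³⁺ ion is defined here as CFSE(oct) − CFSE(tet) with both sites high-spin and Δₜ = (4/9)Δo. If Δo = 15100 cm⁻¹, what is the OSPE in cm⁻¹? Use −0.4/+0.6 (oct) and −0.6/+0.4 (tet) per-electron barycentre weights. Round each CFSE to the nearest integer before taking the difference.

Co is in group 9, so Co³⁺ is d⁶ (9 − 3 = 6).
Octahedral high-spin t₂g⁴ eg²: CFSE = -0.4 × 15100 = -6040 cm⁻¹.
Tetrahedral e³ t₂³ gives -0.6Δₜ = -0.6 × (4/9) × 15100 = -4027 cm⁻¹.
Subtracting, OSPE = -6040 − (-4027) = -2013 cm⁻¹.

-2013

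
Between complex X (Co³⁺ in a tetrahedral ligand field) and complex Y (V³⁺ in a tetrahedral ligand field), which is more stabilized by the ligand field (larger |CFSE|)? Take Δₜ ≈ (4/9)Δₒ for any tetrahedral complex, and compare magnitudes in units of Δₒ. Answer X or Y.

X: Group 9 minus oxidation state +3 gives a d⁶ configuration for Co³⁺; With tetrahedral geometry the complex is necessarily high-spin; e³ t₂³, CFSE = -0.6Δₜ ≈ -0.27Δₒ.
Y: V³⁺: group 5, so d-count = 5 − 3 = 2; Tetrahedral splitting is small, so the complex is high-spin; e² t₂⁰, CFSE = -1.2Δₜ ≈ -0.53Δₒ.
So Y has the larger |CFSE|.

Y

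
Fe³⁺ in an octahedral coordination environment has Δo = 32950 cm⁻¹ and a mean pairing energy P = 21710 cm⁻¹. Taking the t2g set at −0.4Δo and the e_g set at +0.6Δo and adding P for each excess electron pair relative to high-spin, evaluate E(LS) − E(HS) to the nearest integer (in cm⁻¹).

-22480

Fe is in group 8, so Fe³⁺ is d⁵ (8 − 3 = 5).
High-spin: t2g^3 e_g^2, CFSE = 0.0Δo = 0 cm⁻¹.
Low-spin t2g^5 e_g^0 gives -2.0Δo = -65900 cm⁻¹, but forming 2 extra pairs costs 2P = 43420 cm⁻¹, so E(LS) = -65900 + 43420 = -22480 cm⁻¹.
Thus E(LS) − E(HS) = -22480 cm⁻¹.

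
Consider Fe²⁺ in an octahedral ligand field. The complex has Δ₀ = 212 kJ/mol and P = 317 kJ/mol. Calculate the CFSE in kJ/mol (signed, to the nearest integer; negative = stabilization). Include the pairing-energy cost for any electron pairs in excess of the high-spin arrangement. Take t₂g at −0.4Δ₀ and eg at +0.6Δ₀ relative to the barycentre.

Fe²⁺: group 8, so d-count = 8 − 2 = 6.
Since Δ₀ = 212 kJ/mol < P = 317 kJ/mol, the complex adopts the high-spin configuration.
Configuration: t₂g⁴ eg².
Orbital CFSE = -0.4Δ₀ = -0.4 × 212 = -85 kJ/mol.
High-spin has no excess pairs, so no pairing correction applies.

-85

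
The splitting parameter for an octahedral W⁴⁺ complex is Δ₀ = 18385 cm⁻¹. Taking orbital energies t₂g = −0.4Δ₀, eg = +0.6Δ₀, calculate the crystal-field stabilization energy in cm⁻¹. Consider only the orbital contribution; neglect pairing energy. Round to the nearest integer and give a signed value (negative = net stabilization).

-14708

Group 6 minus oxidation state +4 gives a d² configuration for W⁴⁺.
For octahedral d² the high- and low-spin configurations coincide.
Configuration: t₂g² eg⁰.
Orbital CFSE = 2(-0.4) + 0(0.6) = -0.8Δ₀ = -0.8 × 18385 = -14708 cm⁻¹.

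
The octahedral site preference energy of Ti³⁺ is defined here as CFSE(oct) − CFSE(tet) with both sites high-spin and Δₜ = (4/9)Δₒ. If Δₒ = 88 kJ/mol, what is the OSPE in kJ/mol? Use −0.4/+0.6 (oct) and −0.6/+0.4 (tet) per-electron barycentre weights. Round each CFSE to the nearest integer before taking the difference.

-12

Ti³⁺: group 4, so d-count = 4 − 3 = 1.
In an octahedral site d¹ (HS) is t₂g¹ eg⁰, giving CFSE(oct) = -0.4Δₒ = -35 kJ/mol.
Tetrahedral e¹ t₂⁰ gives -0.6Δₜ = -0.6 × (4/9) × 88 = -23 kJ/mol.
OSPE = CFSE(oct) − CFSE(tet) = -35 − (-23) = -12 kJ/mol.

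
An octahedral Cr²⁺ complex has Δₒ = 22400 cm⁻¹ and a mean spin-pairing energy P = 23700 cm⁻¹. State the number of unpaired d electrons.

4

Cr²⁺: group 6, so d-count = 6 − 2 = 4.
Here Δₒ < P (22400 < 23700), so the high-spin state is favoured.
Configuration: t₂g³ eg¹.
Unpaired electrons: 4.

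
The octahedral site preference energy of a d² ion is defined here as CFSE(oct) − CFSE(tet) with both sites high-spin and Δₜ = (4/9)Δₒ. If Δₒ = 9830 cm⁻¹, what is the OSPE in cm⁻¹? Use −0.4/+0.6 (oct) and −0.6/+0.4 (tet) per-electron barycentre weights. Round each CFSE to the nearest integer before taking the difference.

Octahedral (high-spin): t₂g² eg⁰, CFSE = 2(−0.4) + 0(+0.6) = -0.8Δₒ = -0.8 × 9830 = -7864 cm⁻¹.
Tetrahedral: e² t₂⁰, CFSE = 2(−0.6) + 0(+0.4) = -1.2Δₜ = -1.2 × (4/9) × 9830 = -5243 cm⁻¹.
OSPE = CFSE(oct) − CFSE(tet) = -7864 − (-5243) = -2621 cm⁻¹.

-2621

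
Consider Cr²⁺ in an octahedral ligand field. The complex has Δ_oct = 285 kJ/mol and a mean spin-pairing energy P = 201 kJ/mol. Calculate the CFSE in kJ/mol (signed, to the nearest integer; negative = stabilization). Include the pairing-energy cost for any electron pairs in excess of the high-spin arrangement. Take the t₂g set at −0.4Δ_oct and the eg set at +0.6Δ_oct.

Cr is in group 6, so Cr²⁺ is d⁴ (6 − 2 = 4).
Δ_oct > P, so pairing is preferred: the ground state is low-spin.
That gives t₂g⁴ eg⁰.
Orbital CFSE = -1.6Δ_oct = -1.6 × 285 = -456 kJ/mol.
Excess pairs vs high-spin: 1 − 0 = 1; pairing cost = +201 kJ/mol.
Net CFSE = -456 + 201 = -255 kJ/mol.

-255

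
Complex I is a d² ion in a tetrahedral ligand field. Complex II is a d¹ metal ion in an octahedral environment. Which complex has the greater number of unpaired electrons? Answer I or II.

I

I: Tetrahedral splitting is small, so the complex is high-spin; e² t₂⁰ → 2 unpaired.
II: For octahedral d¹ the high- and low-spin configurations coincide; t2g^1 e_g^0 → 1 unpaired.
So I has more unpaired electrons.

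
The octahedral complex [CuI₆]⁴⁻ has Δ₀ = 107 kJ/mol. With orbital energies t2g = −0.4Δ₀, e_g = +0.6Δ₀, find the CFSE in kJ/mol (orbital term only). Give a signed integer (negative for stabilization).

-64

Each I⁻ contributes -1; 6 × (-1) = -6. With overall charge -4, Cu is in the +2 oxidation state.
Group 11 minus oxidation state +2 gives a d⁹ configuration for Cu²⁺.
For octahedral d⁹ the high- and low-spin configurations coincide.
Configuration: t2g^6 e_g^3.
CFSE(orbital) = 6×(-0.4Δ₀) + 3×(0.6Δ₀) = -0.6Δ₀; with Δ₀ = 107 kJ/mol that is -64 kJ/mol.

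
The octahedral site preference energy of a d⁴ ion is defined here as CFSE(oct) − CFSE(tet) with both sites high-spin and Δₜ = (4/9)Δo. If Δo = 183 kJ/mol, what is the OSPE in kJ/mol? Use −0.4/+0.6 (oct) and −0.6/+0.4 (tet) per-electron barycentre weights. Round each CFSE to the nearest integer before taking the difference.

-77

In an octahedral site d⁴ (HS) is t₂g³ eg¹, giving CFSE(oct) = -0.6Δo = -110 kJ/mol.
Tetrahedral e² t₂² gives -0.4Δₜ = -0.4 × (4/9) × 183 = -33 kJ/mol.
OSPE = CFSE(oct) − CFSE(tet) = -110 − (-33) = -77 kJ/mol.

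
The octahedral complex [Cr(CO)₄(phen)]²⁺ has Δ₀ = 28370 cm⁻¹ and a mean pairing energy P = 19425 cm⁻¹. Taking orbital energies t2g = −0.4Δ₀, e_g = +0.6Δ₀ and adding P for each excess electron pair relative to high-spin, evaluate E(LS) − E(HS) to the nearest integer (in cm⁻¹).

-8945

Ligand charges: 4×(+0) from CO and 1×(+0) from phen sum to +0; with overall charge +2, Cr is +2.
Group 6 minus oxidation state +2 gives a d⁴ configuration for Cr²⁺.
High-spin: t2g^3 e_g^1, CFSE = -0.6Δ₀ = -17022 cm⁻¹.
For low-spin the configuration is t2g^4 e_g^0: orbital energy -1.6 × 28370 = -45392 cm⁻¹, and 1 additional pair relative to high-spin adds 19425 cm⁻¹, giving -25967 cm⁻¹.
The difference is -25967 − (-17022) = -8945 cm⁻¹, so low-spin lies lower.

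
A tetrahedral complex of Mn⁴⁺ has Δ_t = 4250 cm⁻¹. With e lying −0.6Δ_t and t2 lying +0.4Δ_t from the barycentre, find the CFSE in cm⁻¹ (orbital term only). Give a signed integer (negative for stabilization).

-3400

Mn sits in group 7; removing 4 electrons leaves Mn⁴⁺ with 7 − 4 = 3 d electrons.
With tetrahedral geometry the complex is necessarily high-spin.
Electron filling gives e^2 t2^1.
The orbital stabilization is -0.8Δ_t = -0.8 × 4250 = -3400 cm⁻¹.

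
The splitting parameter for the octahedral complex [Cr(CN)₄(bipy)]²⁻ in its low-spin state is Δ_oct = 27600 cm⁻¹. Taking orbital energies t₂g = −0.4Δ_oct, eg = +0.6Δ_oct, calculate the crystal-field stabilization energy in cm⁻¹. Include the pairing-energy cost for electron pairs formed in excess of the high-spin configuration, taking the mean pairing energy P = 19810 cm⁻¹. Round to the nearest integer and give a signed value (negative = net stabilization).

Ligand charges: 4×(-1) from CN⁻ and 1×(+0) from bipy sum to -4; with overall charge -2, Cr is +2.
Group 6 minus oxidation state +2 gives a d⁴ configuration for Cr²⁺.
Electron filling gives t₂g⁴ eg⁰.
CFSE(orbital) = 4×(-0.4Δ_oct) + 0×(0.6Δ_oct) = -1.6Δ_oct; with Δ_oct = 27600 cm⁻¹ that is -44160 cm⁻¹.
Pairing penalty: 1 pair vs 0 in the high-spin reference → 1 extra × P = 19810 cm⁻¹.
Net CFSE = -44160 + 19810 = -24350 cm⁻¹.

-24350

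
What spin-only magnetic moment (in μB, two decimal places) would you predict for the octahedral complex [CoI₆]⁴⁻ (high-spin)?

3.87 μB

Each I⁻ contributes -1; 6 × (-1) = -6. With overall charge -4, Co is in the +2 oxidation state.
Co is in group 9, so Co²⁺ is d⁷ (9 − 2 = 7).
Configuration: t₂g⁵ eg² → 3 unpaired electrons.
μ(spin-only) = √[3(3+2)] = √15 ≈ 3.87 μB.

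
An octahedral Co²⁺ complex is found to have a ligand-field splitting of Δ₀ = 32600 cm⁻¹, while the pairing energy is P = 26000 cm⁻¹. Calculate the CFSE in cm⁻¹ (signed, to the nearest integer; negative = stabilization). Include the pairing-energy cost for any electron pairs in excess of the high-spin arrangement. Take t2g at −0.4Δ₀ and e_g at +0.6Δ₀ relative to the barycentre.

Co is in group 9, so Co²⁺ is d⁷ (9 − 2 = 7).
Since Δ₀ = 32600 cm⁻¹ > P = 26000 cm⁻¹, the complex adopts the low-spin configuration.
Filling d⁷ accordingly: t2g^6 e_g^1.
Orbital CFSE = -1.8Δ₀ = -1.8 × 32600 = -58680 cm⁻¹.
Excess pairs vs high-spin: 3 − 2 = 1; pairing cost = +26000 cm⁻¹.
Net CFSE = -58680 + 26000 = -32680 cm⁻¹.

-32680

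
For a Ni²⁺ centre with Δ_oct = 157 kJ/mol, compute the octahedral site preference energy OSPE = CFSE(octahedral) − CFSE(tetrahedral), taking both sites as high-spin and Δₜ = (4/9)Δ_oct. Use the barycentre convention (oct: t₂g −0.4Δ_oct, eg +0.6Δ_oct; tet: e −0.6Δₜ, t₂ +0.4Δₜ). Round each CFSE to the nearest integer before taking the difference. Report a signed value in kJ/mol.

Ni sits in group 10; removing 2 electrons leaves Ni²⁺ with 10 − 2 = 8 d electrons.
Octahedral (high-spin): t₂g⁶ eg², CFSE = 6(−0.4) + 2(+0.6) = -1.2Δ_oct = -1.2 × 157 = -188 kJ/mol.
Tetrahedral: e⁴ t₂⁴, CFSE = 4(−0.6) + 4(+0.4) = -0.8Δₜ = -0.8 × (4/9) × 157 = -56 kJ/mol.
OSPE = CFSE(oct) − CFSE(tet) = -188 − (-56) = -132 kJ/mol.

-132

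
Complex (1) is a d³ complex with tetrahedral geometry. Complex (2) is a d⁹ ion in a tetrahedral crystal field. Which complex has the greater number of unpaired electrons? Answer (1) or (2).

(1)

(1): With tetrahedral geometry the complex is necessarily high-spin; e^2 t2^1 → 3 unpaired.
(2): With tetrahedral geometry the complex is necessarily high-spin; e⁴ t₂⁵ → 1 unpaired.
So (1) has more unpaired electrons.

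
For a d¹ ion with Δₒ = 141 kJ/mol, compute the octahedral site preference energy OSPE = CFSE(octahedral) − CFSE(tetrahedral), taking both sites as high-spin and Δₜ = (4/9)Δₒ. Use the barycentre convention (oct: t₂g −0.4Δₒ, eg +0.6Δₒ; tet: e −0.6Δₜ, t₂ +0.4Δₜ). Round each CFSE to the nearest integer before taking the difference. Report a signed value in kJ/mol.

-18

Octahedral (high-spin): t₂g¹ eg⁰, CFSE = 1(−0.4) + 0(+0.6) = -0.4Δₒ = -0.4 × 141 = -56 kJ/mol.
Tetrahedral: e¹ t₂⁰, CFSE = 1(−0.6) + 0(+0.4) = -0.6Δₜ = -0.6 × (4/9) × 141 = -38 kJ/mol.
Subtracting, OSPE = -56 − (-38) = -18 kJ/mol.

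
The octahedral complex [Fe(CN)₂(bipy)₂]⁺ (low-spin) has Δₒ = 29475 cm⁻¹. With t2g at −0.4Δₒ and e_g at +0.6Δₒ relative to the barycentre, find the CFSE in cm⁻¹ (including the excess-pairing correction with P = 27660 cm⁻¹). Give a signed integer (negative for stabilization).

-3630

Ligand charges: 2×(-1) from CN⁻ and 2×(+0) from bipy sum to -2; with overall charge +1, Fe is +3.
Fe sits in group 8; removing 3 electrons leaves Fe³⁺ with 8 − 3 = 5 d electrons.
Electron filling gives t2g^5 e_g^0.
Orbital CFSE = 5(-0.4) + 0(0.6) = -2.0Δₒ = -2.0 × 29475 = -58950 cm⁻¹.
High-spin d⁵ would be t2g^3 e_g^2 with 0 pairs; low-spin has 2, so 2 excess pairs cost +2P = +55320 cm⁻¹.
Combining: -58950 + 55320 = -3630 cm⁻¹.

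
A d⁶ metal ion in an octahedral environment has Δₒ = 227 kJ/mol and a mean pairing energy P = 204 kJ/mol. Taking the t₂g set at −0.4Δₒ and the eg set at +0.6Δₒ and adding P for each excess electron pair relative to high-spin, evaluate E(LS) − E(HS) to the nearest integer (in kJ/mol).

-46

High-spin d⁶ fills as t₂g⁴ eg² with CFSE 4(−0.4) + 2(+0.6) = -0.4Δₒ = -91 kJ/mol.
For low-spin the configuration is t₂g⁶ eg⁰: orbital energy -2.4 × 227 = -545 kJ/mol, and 2 additional pairs relative to high-spin add 408 kJ/mol, giving -137 kJ/mol.
The difference is -137 − (-91) = -46 kJ/mol, so low-spin lies lower.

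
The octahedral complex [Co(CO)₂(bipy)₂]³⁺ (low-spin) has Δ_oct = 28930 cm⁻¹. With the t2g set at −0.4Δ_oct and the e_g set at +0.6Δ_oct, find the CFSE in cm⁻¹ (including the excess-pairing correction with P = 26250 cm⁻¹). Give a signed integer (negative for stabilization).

Ligand charges: 2×(+0) from CO and 2×(+0) from bipy sum to +0; with overall charge +3, Co is +3.
Co³⁺: group 9, so d-count = 9 − 3 = 6.
Electron filling gives t2g^6 e_g^0.
Orbital CFSE = 6(-0.4) + 0(0.6) = -2.4Δ_oct = -2.4 × 28930 = -69432 cm⁻¹.
High-spin d⁶ would be t2g^4 e_g^2 with 1 pair; low-spin has 3, so 2 excess pairs cost +2P = +52500 cm⁻¹.
Overall CFSE = -69432 + 52500 = -16932 cm⁻¹.

-16932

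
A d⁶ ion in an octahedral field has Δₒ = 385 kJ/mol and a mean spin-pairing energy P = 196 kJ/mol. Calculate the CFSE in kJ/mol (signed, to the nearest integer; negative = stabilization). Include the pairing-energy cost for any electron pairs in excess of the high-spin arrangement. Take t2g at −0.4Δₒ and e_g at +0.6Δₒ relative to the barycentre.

-532

Since Δₒ = 385 kJ/mol > P = 196 kJ/mol, the complex adopts the low-spin configuration.
Filling d⁶ accordingly: t2g^6 e_g^0.
Orbital CFSE = -2.4Δₒ = -2.4 × 385 = -924 kJ/mol.
Excess pairs vs high-spin: 3 − 1 = 2; pairing cost = +392 kJ/mol.
Net CFSE = -924 + 392 = -532 kJ/mol.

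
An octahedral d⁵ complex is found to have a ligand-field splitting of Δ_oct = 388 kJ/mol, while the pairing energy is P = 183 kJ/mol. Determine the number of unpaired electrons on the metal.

Δ_oct > P, so pairing is preferred: the ground state is low-spin.
That gives t₂g⁵ eg⁰.
Unpaired electrons: 1.

1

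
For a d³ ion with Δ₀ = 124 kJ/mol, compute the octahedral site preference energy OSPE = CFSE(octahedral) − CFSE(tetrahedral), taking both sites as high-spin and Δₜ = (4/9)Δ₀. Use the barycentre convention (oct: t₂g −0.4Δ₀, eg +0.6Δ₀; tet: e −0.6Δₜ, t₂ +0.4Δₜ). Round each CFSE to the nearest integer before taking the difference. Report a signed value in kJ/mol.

In an octahedral site d³ (HS) is t₂g³ eg⁰, giving CFSE(oct) = -1.2Δ₀ = -149 kJ/mol.
Tetrahedral e² t₂¹ gives -0.8Δₜ = -0.8 × (4/9) × 124 = -44 kJ/mol.
OSPE = -149 − (-44) = -105 kJ/mol.

-105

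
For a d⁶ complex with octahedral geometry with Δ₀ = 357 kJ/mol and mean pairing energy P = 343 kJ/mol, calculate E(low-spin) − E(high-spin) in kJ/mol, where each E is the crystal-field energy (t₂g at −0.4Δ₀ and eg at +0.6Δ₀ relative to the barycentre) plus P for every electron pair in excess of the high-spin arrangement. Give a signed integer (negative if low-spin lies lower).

In the high-spin limit (t₂g⁴ eg²) the orbital term is -0.4Δ₀ = -143 kJ/mol, with no excess pairing.
For low-spin the configuration is t₂g⁶ eg⁰: orbital energy -2.4 × 357 = -857 kJ/mol, and 2 additional pairs relative to high-spin add 686 kJ/mol, giving -171 kJ/mol.
E(LS) − E(HS) = -171 − (-143) = -28 kJ/mol.

-28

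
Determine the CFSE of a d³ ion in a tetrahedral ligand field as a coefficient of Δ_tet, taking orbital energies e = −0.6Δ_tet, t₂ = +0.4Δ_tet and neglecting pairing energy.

With tetrahedral geometry the complex is necessarily high-spin.
Configuration: e² t₂¹.
CFSE = 2(-0.6Δ_tet) + 1(0.4Δ_tet) = -1.2Δ_tet + 0.4Δ_tet = -0.8Δ_tet.

-0.8 Δ_tet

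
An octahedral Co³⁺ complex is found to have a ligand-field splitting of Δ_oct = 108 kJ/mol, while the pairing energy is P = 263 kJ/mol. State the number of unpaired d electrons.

4

Co is in group 9, so Co³⁺ is d⁶ (9 − 3 = 6).
Since Δ_oct = 108 kJ/mol < P = 263 kJ/mol, the complex adopts the high-spin configuration.
Configuration: t₂g⁴ eg².
Unpaired electrons: 4.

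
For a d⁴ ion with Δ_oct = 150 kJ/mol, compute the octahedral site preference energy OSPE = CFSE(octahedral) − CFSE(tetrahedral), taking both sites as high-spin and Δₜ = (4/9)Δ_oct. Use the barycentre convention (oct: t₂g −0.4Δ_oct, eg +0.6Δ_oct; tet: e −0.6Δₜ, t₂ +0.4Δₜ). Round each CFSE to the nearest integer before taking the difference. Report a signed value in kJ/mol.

-63

Octahedral high-spin t₂g³ eg¹: CFSE = -0.6 × 150 = -90 kJ/mol.
In a tetrahedral site the filling is e² t₂²: CFSE(tet) = -0.4Δₜ = -0.4 × (4/9)(150) = -27 kJ/mol.
OSPE = -90 − (-27) = -63 kJ/mol.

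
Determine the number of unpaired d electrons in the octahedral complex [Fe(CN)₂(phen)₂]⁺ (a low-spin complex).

1

Ligand charges: 2×(-1) from CN⁻ and 2×(+0) from phen sum to -2; with overall charge +1, Fe is +3.
Fe³⁺: group 8, so d-count = 8 − 3 = 5.
Configuration: t2g^5 e_g^0, giving 1 unpaired electron.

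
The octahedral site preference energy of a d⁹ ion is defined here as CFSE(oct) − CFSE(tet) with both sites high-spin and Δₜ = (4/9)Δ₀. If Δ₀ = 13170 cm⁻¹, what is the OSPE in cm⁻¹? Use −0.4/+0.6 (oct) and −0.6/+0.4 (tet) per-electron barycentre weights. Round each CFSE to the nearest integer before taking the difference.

-5561

In an octahedral site d⁹ (HS) is t2g^6 e_g^3, giving CFSE(oct) = -0.6Δ₀ = -7902 cm⁻¹.
Tetrahedral e^4 t2^5 gives -0.4Δₜ = -0.4 × (4/9) × 13170 = -2341 cm⁻¹.
Subtracting, OSPE = -7902 − (-2341) = -5561 cm⁻¹.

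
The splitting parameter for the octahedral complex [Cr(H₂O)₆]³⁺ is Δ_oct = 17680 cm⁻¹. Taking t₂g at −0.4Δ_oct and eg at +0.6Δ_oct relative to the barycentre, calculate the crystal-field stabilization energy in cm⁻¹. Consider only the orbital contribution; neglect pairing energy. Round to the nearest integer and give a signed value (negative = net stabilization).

H₂O is neutral, so the +3 overall charge sits on Cr: oxidation state +3.
Cr sits in group 6; removing 3 electrons leaves Cr³⁺ with 6 − 3 = 3 d electrons.
For octahedral d³ the high- and low-spin configurations coincide.
The d³ electrons fill as t₂g³ eg⁰.
Orbital CFSE = 3(-0.4) + 0(0.6) = -1.2Δ_oct = -1.2 × 17680 = -21216 cm⁻¹.

-21216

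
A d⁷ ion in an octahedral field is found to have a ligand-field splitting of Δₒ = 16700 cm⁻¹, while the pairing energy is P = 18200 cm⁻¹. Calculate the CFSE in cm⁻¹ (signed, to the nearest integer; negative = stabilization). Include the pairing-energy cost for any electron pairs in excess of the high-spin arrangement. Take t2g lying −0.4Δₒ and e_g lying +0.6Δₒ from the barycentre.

Since Δₒ = 16700 cm⁻¹ < P = 18200 cm⁻¹, the complex adopts the high-spin configuration.
Configuration: t2g^5 e_g^2.
Orbital CFSE = -0.8Δₒ = -0.8 × 16700 = -13360 cm⁻¹.
High-spin has no excess pairs, so no pairing correction applies.

-13360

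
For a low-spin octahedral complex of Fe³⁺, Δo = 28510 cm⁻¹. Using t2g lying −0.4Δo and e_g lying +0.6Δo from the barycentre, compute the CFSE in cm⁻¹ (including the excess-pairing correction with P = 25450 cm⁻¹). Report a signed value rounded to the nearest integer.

Fe³⁺: group 8, so d-count = 8 − 3 = 5.
Electron filling gives t2g^5 e_g^0.
Orbital CFSE = 5(-0.4) + 0(0.6) = -2.0Δo = -2.0 × 28510 = -57020 cm⁻¹.
High-spin d⁵ would be t2g^3 e_g^2 with 0 pairs; low-spin has 2, so 2 excess pairs cost +2P = +50900 cm⁻¹.
Net CFSE = -57020 + 50900 = -6120 cm⁻¹.

-6120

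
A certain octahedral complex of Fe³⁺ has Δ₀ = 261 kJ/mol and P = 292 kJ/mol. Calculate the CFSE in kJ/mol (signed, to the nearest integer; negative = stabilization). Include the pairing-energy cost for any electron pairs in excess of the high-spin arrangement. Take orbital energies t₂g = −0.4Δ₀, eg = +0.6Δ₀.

0

Fe is in group 8, so Fe³⁺ is d⁵ (8 − 3 = 5).
With Δ₀ < P the complex is high-spin.
That gives t₂g³ eg².
Orbital CFSE = 0.0Δ₀ = 0.0 × 261 = 0 kJ/mol.
High-spin has no excess pairs, so no pairing correction applies.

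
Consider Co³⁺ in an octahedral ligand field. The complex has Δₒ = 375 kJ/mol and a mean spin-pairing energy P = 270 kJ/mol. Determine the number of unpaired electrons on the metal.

0

Co is in group 9, so Co³⁺ is d⁶ (9 − 3 = 6).
Since Δₒ = 375 kJ/mol > P = 270 kJ/mol, the complex adopts the low-spin configuration.
Filling d⁶ accordingly: t2g^6 e_g^0.
Unpaired electrons: 0.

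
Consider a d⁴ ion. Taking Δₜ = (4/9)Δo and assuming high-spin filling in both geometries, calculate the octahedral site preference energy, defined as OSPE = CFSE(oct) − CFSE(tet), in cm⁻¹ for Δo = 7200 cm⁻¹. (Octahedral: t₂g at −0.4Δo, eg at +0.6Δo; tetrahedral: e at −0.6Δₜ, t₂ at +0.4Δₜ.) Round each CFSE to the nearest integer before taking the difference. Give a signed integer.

In an octahedral site d⁴ (HS) is t₂g³ eg¹, giving CFSE(oct) = -0.6Δo = -4320 cm⁻¹.
Tetrahedral: e² t₂², CFSE = 2(−0.6) + 2(+0.4) = -0.4Δₜ = -0.4 × (4/9) × 7200 = -1280 cm⁻¹.
Subtracting, OSPE = -4320 − (-1280) = -3040 cm⁻¹.

-3040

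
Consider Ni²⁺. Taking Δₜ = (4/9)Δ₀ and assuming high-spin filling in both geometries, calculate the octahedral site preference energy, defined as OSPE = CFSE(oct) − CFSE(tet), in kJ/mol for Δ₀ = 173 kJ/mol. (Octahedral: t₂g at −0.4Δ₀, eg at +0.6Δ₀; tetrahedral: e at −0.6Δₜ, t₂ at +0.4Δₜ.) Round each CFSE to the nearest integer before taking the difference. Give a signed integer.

-146

Ni is in group 10, so Ni²⁺ is d⁸ (10 − 2 = 8).
Octahedral (high-spin): t₂g⁶ eg², CFSE = 6(−0.4) + 2(+0.6) = -1.2Δ₀ = -1.2 × 173 = -208 kJ/mol.
Tetrahedral e⁴ t₂⁴ gives -0.8Δₜ = -0.8 × (4/9) × 173 = -62 kJ/mol.
OSPE = -208 − (-62) = -146 kJ/mol.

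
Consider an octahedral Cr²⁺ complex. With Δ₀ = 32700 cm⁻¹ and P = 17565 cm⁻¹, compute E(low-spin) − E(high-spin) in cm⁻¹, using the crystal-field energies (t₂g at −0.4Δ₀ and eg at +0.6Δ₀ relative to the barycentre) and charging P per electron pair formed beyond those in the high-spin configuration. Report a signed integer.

Cr sits in group 6; removing 2 electrons leaves Cr²⁺ with 6 − 2 = 4 d electrons.
High-spin: t₂g³ eg¹, CFSE = -0.6Δ₀ = -19620 cm⁻¹.
Low-spin t₂g⁴ eg⁰ gives -1.6Δ₀ = -52320 cm⁻¹, but forming 1 extra pair costs 1P = 17565 cm⁻¹, so E(LS) = -52320 + 17565 = -34755 cm⁻¹.
Thus E(LS) − E(HS) = -15135 cm⁻¹.

-15135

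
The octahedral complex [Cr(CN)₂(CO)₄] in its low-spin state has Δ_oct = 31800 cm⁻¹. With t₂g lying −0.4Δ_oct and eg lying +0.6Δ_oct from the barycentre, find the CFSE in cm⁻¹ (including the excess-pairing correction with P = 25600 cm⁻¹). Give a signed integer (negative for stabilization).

Ligand charges: 2×(-1) from CN⁻ and 4×(+0) from CO sum to -2; with overall charge +0, Cr is +2.
Cr is in group 6, so Cr²⁺ is d⁴ (6 − 2 = 4).
Configuration: t₂g⁴ eg⁰.
CFSE(orbital) = 4×(-0.4Δ_oct) + 0×(0.6Δ_oct) = -1.6Δ_oct; with Δ_oct = 31800 cm⁻¹ that is -50880 cm⁻¹.
Relative to high-spin t₂g³ eg¹ (0 paired), the low-spin configuration has 1 additional pair, contributing +1 × 25600 = +25600 cm⁻¹.
Overall CFSE = -50880 + 25600 = -25280 cm⁻¹.

-25280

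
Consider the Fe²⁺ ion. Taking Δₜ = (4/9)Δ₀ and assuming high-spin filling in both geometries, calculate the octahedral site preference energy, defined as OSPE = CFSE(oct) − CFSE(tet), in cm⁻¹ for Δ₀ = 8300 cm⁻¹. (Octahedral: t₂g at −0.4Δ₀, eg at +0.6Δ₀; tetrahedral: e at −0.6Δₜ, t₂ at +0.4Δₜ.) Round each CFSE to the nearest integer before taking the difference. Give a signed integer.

Fe sits in group 8; removing 2 electrons leaves Fe²⁺ with 8 − 2 = 6 d electrons.
In an octahedral site d⁶ (HS) is t2g^4 e_g^2, giving CFSE(oct) = -0.4Δ₀ = -3320 cm⁻¹.
Tetrahedral e^3 t2^3 gives -0.6Δₜ = -0.6 × (4/9) × 8300 = -2213 cm⁻¹.
Subtracting, OSPE = -3320 − (-2213) = -1107 cm⁻¹.

-1107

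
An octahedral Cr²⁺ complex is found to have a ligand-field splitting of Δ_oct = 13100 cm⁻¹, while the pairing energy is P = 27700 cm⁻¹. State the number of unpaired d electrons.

Cr²⁺: group 6, so d-count = 6 − 2 = 4.
With Δ_oct < P the complex is high-spin.
Configuration: t₂g³ eg¹.
Unpaired electrons: 4.

4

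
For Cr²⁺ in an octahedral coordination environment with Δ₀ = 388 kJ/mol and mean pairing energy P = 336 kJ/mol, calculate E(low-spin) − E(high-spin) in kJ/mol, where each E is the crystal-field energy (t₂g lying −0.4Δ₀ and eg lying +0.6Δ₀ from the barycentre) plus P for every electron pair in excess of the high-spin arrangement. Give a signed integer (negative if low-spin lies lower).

Cr²⁺: group 6, so d-count = 6 − 2 = 4.
High-spin d⁴ fills as t₂g³ eg¹ with CFSE 3(−0.4) + 1(+0.6) = -0.6Δ₀ = -233 kJ/mol.
Low-spin t₂g⁴ eg⁰ gives -1.6Δ₀ = -621 kJ/mol, but forming 1 extra pair costs 1P = 336 kJ/mol, so E(LS) = -621 + 336 = -285 kJ/mol.
Thus E(LS) − E(HS) = -52 kJ/mol.

-52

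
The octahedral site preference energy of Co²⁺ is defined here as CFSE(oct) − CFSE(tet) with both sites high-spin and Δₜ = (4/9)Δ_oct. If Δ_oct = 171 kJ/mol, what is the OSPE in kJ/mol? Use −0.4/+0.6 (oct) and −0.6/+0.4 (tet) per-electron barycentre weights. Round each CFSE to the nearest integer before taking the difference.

-46

Group 9 minus oxidation state +2 gives a d⁷ configuration for Co²⁺.
Octahedral high-spin t₂g⁵ eg²: CFSE = -0.8 × 171 = -137 kJ/mol.
In a tetrahedral site the filling is e⁴ t₂³: CFSE(tet) = -1.2Δₜ = -1.2 × (4/9)(171) = -91 kJ/mol.
OSPE = CFSE(oct) − CFSE(tet) = -137 − (-91) = -46 kJ/mol.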